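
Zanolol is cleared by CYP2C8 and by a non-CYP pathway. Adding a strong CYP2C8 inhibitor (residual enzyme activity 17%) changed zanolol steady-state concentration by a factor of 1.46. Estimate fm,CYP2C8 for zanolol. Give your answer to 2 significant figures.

0.38

Let fm be the CYP2C8 fraction. New clearance relative to baseline = fm × 0.17 + (1 − fm).
Steady-state concentration ratio = 1 / (new CL fraction), so new CL fraction = 1 / 1.46 = 0.6849.
fm × 0.17 + 1 − fm = 0.6849  ⇒  fm × (0.17 − 1) = −0.3151  ⇒  fm = 0.38.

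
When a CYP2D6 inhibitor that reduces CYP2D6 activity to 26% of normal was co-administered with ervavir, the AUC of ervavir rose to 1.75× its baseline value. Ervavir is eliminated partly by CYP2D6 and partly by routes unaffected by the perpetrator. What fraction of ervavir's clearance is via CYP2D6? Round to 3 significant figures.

0.579

Write x for the fraction cleared via CYP2D6. The observed AUC change means clearance fell to 1/1.75 = 0.5714 of baseline.
Setting x·0.26 + (1 − x) = 0.5714 and solving: x = (0.5714 − 1)/(0.26 − 1) = 0.579.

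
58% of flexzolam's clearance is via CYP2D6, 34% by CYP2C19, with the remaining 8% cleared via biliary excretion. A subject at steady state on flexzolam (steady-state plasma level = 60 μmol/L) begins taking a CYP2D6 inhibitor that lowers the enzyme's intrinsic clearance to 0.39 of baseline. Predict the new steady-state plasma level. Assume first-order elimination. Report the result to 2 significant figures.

The CYP2D6 pathway (58% of clearance) is reduced to 0.39× activity: 0.58 × 0.39 = 0.2262.
CYP2C19 (34%) and the residual 8% are unaffected.
Relative clearance = 0.2262 + 0.34 + 0.08 = 0.6462.
Steady-state plasma level ∝ 1/CL, so new value = 60 / 0.6462 = 93 μmol/L.

93 μmol/L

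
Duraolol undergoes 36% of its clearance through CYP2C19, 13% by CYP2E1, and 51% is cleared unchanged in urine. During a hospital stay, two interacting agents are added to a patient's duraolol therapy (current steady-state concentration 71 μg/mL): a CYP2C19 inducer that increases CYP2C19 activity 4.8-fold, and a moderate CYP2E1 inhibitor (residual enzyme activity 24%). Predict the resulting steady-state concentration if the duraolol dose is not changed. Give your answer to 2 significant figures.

The CYP2C19 pathway (36% of clearance) increases to 4.8× activity: 0.36 × 4.8 = 1.728.
The CYP2E1 pathway (13% of clearance) is reduced to 0.24× activity: 0.13 × 0.24 = 0.0312.
The remaining 51% of clearance is unaffected.
New clearance relative to baseline: 1.728 + 0.0312 + 0.51 = 2.2692.
New steady-state concentration = 71 / 2.2692 = 31 μg/mL (concentration scales inversely with clearance).

31 μg/mL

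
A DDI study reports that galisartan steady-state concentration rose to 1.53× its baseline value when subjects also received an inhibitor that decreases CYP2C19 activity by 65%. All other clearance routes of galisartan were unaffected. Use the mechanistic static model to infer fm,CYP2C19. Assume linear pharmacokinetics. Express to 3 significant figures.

Write x for the fraction cleared via CYP2C19. The observed steady-state concentration change means clearance fell to 1/1.53 = 0.6536 of baseline.
Setting x·0.35 + (1 − x) = 0.6536 and solving: x = (0.6536 − 1)/(0.35 − 1) = 0.533.

0.533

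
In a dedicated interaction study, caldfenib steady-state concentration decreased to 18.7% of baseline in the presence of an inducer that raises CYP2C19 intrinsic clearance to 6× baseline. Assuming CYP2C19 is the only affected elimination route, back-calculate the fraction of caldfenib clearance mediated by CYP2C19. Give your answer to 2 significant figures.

Call the CYP2C19 fraction fm. After the interaction, CL_new/CL_old = fm × 6 + (1 − fm).
Steady-state concentration ratio = 1 / (new CL fraction), so new CL fraction = 1 / 0.187 = 5.348.
fm × 6 + 1 − fm = 5.348  ⇒  fm × (6 − 1) = 4.348  ⇒  fm = 0.87.

0.87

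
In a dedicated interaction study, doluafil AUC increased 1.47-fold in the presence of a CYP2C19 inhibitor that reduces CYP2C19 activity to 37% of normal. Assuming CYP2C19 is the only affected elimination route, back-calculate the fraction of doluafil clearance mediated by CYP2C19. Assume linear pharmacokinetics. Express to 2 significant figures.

Call the CYP2C19 fraction fm. After the interaction, CL_new/CL_old = fm × 0.37 + (1 − fm).
AUC ratio = 1 / (new CL fraction), so new CL fraction = 1 / 1.47 = 0.6803.
fm × 0.37 + 1 − fm = 0.6803  ⇒  fm × (0.37 − 1) = −0.3197  ⇒  fm = 0.51.

0.51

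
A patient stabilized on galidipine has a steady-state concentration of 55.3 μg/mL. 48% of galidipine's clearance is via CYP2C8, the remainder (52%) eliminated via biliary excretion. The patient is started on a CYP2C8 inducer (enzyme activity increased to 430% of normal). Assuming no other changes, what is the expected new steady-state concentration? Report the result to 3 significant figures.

21.4 μg/mL

The CYP2C8 pathway (48% of clearance) is boosted to 4.3× activity: 0.48 × 4.3 = 2.064.
The remaining 52% of clearance is unaffected.
Relative clearance = 2.064 + 0.52 = 2.584.
Steady-state concentration ∝ 1/CL, so new value = 55.3 / 2.584 = 21.4 μg/mL.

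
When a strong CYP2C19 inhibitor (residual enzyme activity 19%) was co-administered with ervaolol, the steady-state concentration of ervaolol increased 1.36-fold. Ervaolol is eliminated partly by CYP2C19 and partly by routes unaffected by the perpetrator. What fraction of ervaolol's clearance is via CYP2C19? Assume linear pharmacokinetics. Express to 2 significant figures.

Let fm be the CYP2C19 fraction. New clearance relative to baseline = fm × 0.19 + (1 − fm).
Steady-state concentration ratio = 1 / (new CL fraction), so new CL fraction = 1 / 1.36 = 0.7353.
fm × 0.19 + 1 − fm = 0.7353  ⇒  fm × (0.19 − 1) = −0.2647  ⇒  fm = 0.33.

0.33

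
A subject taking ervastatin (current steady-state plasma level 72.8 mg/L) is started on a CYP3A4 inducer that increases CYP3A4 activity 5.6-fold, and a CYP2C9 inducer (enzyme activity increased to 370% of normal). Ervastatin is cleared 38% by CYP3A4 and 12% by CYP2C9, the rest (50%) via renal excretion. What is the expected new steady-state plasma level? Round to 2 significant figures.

CYP3A4: 0.38 × 5.6 = 2.128
CYP2C9: 0.12 × 3.7 = 0.444
Other: 0.5 (unchanged)
Relative clearance = 2.128 + 0.444 + 0.5 = 3.072.
Dividing the baseline by the relative clearance: 72.8 / 3.072 = 24 mg/L.

24 mg/L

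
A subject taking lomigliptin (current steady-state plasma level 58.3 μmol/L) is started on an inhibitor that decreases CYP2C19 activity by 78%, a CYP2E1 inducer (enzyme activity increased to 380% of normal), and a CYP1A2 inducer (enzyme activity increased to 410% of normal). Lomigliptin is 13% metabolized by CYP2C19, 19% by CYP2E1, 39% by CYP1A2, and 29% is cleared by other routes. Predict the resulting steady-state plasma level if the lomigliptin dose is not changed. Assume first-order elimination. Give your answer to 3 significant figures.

22.1 μmol/L

The CYP2C19 pathway (13% of clearance) is reduced to 0.22× activity: 0.13 × 0.22 = 0.0286.
The CYP2E1 pathway (19% of clearance) rises to 3.8× activity: 0.19 × 3.8 = 0.722.
The CYP1A2 pathway (39% of clearance) is boosted to 4.1× activity: 0.39 × 4.1 = 1.599.
Non-CYP routes (29%) are unchanged.
New clearance relative to baseline: 0.0286 + 0.722 + 1.599 + 0.29 = 2.6396.
Steady-state plasma level ∝ 1/CL: new value = 58.3 / 2.6396 = 22.1 μmol/L.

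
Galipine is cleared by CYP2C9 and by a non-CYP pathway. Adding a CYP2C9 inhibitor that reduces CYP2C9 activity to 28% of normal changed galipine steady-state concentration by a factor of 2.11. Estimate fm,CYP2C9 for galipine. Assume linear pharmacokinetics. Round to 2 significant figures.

Call the CYP2C9 fraction fm. After the interaction, CL_new/CL_old = fm × 0.28 + (1 − fm).
Steady-state concentration ratio = 1 / (new CL fraction), so new CL fraction = 1 / 2.11 = 0.4739.
fm × 0.28 + 1 − fm = 0.4739  ⇒  fm × (0.28 − 1) = −0.5261  ⇒  fm = 0.73.

0.73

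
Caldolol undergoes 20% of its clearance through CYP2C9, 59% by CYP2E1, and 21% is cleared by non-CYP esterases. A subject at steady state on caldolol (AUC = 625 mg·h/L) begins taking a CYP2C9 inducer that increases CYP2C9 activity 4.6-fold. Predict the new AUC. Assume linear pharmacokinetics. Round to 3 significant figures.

The CYP2C9 pathway (20% of clearance) rises to 4.6× activity: 0.2 × 4.6 = 0.92.
CYP2E1 (59%) and the residual 21% are unaffected.
New clearance relative to baseline: 0.92 + 0.59 + 0.21 = 1.72.
With dosing unchanged, AUC scales as 1/CL: 625 / 1.72 = 363 mg·h/L.

363 mg·h/L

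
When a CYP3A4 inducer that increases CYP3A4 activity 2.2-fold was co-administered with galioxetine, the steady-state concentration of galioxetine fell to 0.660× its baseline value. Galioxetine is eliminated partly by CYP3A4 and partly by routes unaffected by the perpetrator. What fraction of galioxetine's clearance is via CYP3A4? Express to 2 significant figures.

0.43

Let fm be the CYP3A4 fraction. New clearance relative to baseline = fm × 2.2 + (1 − fm).
Steady-state concentration ratio = 1 / (new CL fraction), so new CL fraction = 1 / 0.660 = 1.515.
fm × 2.2 + 1 − fm = 1.515  ⇒  fm × (2.2 − 1) = 0.5152  ⇒  fm = 0.43.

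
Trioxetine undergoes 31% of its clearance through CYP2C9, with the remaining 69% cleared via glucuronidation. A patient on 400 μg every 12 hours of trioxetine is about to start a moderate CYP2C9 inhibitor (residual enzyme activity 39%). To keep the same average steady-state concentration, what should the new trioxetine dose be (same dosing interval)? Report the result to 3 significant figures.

324 μg

CYP2C9: 0.31 × 0.39 = 0.1209
Other: 0.69 (unchanged)
New clearance relative to baseline: 0.1209 + 0.69 = 0.8109.
Exposure is unchanged when dose changes in proportion to clearance. New dose = 400 μg × 0.8109 = 324 μg.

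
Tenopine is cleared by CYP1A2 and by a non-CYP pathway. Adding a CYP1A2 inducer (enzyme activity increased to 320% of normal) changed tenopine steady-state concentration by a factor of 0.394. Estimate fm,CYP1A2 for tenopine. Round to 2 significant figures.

Let fm be the CYP1A2 fraction. New clearance relative to baseline = fm × 3.2 + (1 − fm).
Steady-state concentration ratio = 1 / (new CL fraction), so new CL fraction = 1 / 0.394 = 2.538.
fm × 3.2 + 1 − fm = 2.538  ⇒  fm × (3.2 − 1) = 1.538  ⇒  fm = 0.70.

0.70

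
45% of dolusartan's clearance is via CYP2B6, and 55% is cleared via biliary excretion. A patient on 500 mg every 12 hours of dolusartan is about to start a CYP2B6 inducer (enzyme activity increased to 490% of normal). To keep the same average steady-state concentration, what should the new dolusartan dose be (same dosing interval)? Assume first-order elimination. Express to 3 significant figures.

1.38 × 10³ mg

The CYP2B6 pathway (45% of clearance) is boosted to 4.9× activity: 0.45 × 4.9 = 2.205.
Non-CYP routes (55%) are unchanged.
CL_new/CL_old = 2.205 + 0.55 = 2.755.
To maintain the same steady-state level, dose must scale with clearance: new dose = 500 × 2.755 = 1.38 × 10³ mg.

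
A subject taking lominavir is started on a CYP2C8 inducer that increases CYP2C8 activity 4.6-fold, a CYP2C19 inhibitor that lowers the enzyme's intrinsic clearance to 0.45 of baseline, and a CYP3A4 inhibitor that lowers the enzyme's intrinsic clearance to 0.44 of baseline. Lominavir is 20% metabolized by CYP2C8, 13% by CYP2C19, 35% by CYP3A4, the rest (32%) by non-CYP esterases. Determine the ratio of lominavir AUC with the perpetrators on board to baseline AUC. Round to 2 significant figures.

CYP2C8: 0.2 × 4.6 = 0.92
CYP2C19: 0.13 × 0.45 = 0.0585
CYP3A4: 0.35 × 0.44 = 0.154
Other: 0.32 (unchanged)
Relative clearance = 0.92 + 0.0585 + 0.154 + 0.32 = 1.4525.
Because AUC varies inversely with clearance, the combined effect is 1 / 1.4525 = 0.69.

0.69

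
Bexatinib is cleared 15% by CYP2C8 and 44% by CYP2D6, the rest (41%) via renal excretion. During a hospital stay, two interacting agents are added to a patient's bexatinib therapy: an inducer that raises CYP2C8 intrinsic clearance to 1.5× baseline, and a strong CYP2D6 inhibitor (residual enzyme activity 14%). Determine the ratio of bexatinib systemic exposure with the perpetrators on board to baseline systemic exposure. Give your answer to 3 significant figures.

The CYP2C8 pathway (15% of clearance) increases to 1.5× activity: 0.15 × 1.5 = 0.225.
The CYP2D6 pathway (44% of clearance) is reduced to 0.14× activity: 0.44 × 0.14 = 0.0616.
The remaining 41% of clearance is unaffected.
New clearance relative to baseline: 0.225 + 0.0616 + 0.41 = 0.6966.
Systemic exposure ∝ 1/CL: fold-change = 1 / 0.6966 = 1.44.

1.44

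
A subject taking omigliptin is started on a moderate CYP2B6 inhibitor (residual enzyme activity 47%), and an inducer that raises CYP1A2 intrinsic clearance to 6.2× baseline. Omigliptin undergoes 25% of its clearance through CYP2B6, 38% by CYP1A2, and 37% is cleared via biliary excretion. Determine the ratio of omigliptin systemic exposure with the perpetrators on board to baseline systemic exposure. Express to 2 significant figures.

0.35

CYP2B6: 0.25 × 0.47 = 0.1175
CYP1A2: 0.38 × 6.2 = 2.356
Other: 0.37 (unchanged)
Relative clearance = 0.1175 + 2.356 + 0.37 = 2.8435.
Net systemic exposure ratio = 1 / 2.8435 = 0.35.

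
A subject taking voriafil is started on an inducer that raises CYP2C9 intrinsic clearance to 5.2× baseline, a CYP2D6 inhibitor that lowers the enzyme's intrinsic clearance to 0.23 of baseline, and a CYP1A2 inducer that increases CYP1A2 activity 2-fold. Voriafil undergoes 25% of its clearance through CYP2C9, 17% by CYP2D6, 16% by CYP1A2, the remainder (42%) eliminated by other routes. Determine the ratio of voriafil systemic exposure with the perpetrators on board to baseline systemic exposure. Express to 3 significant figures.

CYP2C9: 0.25 × 5.2 = 1.3
CYP2D6: 0.17 × 0.23 = 0.0391
CYP1A2: 0.16 × 2 = 0.32
Other: 0.42 (unchanged)
New clearance relative to baseline: 1.3 + 0.0391 + 0.32 + 0.42 = 2.0791.
Because systemic exposure varies inversely with clearance, the combined effect is 1 / 2.0791 = 0.481.

0.481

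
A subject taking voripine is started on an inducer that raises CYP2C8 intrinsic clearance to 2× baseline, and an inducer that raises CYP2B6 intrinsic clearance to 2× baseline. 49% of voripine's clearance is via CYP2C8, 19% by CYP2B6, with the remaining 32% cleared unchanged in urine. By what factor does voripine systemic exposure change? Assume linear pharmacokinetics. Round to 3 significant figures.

0.595

CYP2C8: 0.49 × 2 = 0.98
CYP2B6: 0.19 × 2 = 0.38
Other: 0.32 (unchanged)
CL_new/CL_old = 0.98 + 0.38 + 0.32 = 1.68.
Systemic exposure ∝ 1/CL: fold-change = 1 / 1.68 = 0.595.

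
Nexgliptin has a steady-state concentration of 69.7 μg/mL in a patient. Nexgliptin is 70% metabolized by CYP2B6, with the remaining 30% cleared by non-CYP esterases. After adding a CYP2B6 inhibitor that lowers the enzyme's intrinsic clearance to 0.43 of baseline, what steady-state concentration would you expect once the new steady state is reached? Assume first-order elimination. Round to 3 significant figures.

The CYP2B6 pathway (70% of clearance) falls to 0.43× activity: 0.7 × 0.43 = 0.301.
Non-CYP routes (30%) are unchanged.
New clearance relative to baseline: 0.301 + 0.3 = 0.601.
Steady-state concentration ∝ 1/CL, so new value = 69.7 / 0.601 = 116 μg/mL.

116 μg/mL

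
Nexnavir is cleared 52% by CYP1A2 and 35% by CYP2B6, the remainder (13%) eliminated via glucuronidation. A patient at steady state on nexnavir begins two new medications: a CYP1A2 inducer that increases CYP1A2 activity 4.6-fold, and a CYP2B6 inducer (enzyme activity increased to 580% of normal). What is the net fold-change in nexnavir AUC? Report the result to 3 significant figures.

The CYP1A2 pathway (52% of clearance) rises to 4.6× activity: 0.52 × 4.6 = 2.392.
The CYP2B6 pathway (35% of clearance) rises to 5.8× activity: 0.35 × 5.8 = 2.03.
Non-CYP routes (13%) are unchanged.
New clearance relative to baseline: 2.392 + 2.03 + 0.13 = 4.552.
AUC ∝ 1/CL: fold-change = 1 / 4.552 = 0.220.

0.220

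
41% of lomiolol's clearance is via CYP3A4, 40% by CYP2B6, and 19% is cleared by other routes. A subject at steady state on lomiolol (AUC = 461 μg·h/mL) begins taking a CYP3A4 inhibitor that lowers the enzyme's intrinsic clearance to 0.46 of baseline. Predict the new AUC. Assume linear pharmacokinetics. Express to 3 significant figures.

592 μg·h/mL

CYP3A4: 0.41 × 0.46 = 0.1886
CYP2B6: 0.4 (unchanged)
Other: 0.19 (unchanged)
New clearance relative to baseline: 0.1886 + 0.4 + 0.19 = 0.7786.
New AUC = baseline ÷ relative clearance = 461 / 0.7786 = 592 μg·h/mL.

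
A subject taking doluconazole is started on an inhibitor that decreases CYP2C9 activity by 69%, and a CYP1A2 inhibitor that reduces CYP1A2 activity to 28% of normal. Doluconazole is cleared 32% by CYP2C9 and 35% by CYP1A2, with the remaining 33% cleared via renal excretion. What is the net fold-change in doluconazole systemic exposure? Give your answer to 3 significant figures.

CYP2C9: 0.32 × 0.31 = 0.0992
CYP1A2: 0.35 × 0.28 = 0.098
Other: 0.33 (unchanged)
Relative clearance = 0.0992 + 0.098 + 0.33 = 0.5272.
Because systemic exposure varies inversely with clearance, the combined effect is 1 / 0.5272 = 1.90.

1.90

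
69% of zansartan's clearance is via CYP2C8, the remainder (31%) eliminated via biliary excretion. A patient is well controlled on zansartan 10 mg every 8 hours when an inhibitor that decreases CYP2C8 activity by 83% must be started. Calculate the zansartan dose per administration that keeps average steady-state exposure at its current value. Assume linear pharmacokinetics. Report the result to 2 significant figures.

The CYP2C8 pathway (69% of clearance) is reduced to 0.17× activity: 0.69 × 0.17 = 0.1173.
Non-CYP routes (31%) are unchanged.
CL_new/CL_old = 0.1173 + 0.31 = 0.4273.
Css,avg = (dose rate)/CL, so holding Css fixed requires dose ∝ CL: 10 × 0.4273 = 4.3 mg.

4.3 mg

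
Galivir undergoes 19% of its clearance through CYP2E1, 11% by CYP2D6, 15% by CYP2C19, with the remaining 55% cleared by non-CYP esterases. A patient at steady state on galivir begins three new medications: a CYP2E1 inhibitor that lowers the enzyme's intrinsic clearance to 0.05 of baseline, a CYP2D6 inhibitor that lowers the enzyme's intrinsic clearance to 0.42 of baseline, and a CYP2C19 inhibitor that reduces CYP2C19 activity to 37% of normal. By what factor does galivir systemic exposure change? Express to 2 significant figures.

The CYP2E1 pathway (19% of clearance) drops to 0.05× activity: 0.19 × 0.05 = 0.0095.
The CYP2D6 pathway (11% of clearance) is reduced to 0.42× activity: 0.11 × 0.42 = 0.0462.
The CYP2C19 pathway (15% of clearance) drops to 0.37× activity: 0.15 × 0.37 = 0.0555.
Non-CYP routes (55%) are unchanged.
Relative clearance = 0.0095 + 0.0462 + 0.0555 + 0.55 = 0.6612.
Because systemic exposure varies inversely with clearance, the combined effect is 1 / 0.6612 = 1.5.

1.5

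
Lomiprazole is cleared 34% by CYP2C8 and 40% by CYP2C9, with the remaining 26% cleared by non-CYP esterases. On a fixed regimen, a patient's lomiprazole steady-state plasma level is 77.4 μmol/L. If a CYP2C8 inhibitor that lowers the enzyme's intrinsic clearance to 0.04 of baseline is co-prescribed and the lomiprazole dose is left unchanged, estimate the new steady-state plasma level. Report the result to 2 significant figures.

1.1 × 10² μmol/L

The CYP2C8 pathway (34% of clearance) is reduced to 0.04× activity: 0.34 × 0.04 = 0.0136.
CYP2C9 (40%) and the residual 26% are unaffected.
New clearance relative to baseline: 0.0136 + 0.4 + 0.26 = 0.6736.
Steady-state plasma level ∝ 1/CL, so new value = 77.4 / 0.6736 = 1.1 × 10² μmol/L.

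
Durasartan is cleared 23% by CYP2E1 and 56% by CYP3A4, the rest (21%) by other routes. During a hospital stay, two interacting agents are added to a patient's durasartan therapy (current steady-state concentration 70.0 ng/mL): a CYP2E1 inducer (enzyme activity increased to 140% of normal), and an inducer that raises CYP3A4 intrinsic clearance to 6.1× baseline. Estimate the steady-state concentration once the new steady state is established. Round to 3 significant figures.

17.7 ng/mL

The CYP2E1 pathway (23% of clearance) is boosted to 1.4× activity: 0.23 × 1.4 = 0.322.
The CYP3A4 pathway (56% of clearance) increases to 6.1× activity: 0.56 × 6.1 = 3.416.
Non-CYP routes (21%) are unchanged.
New clearance relative to baseline: 0.322 + 3.416 + 0.21 = 3.948.
Steady-state concentration ∝ 1/CL: new value = 70.0 / 3.948 = 17.7 ng/mL.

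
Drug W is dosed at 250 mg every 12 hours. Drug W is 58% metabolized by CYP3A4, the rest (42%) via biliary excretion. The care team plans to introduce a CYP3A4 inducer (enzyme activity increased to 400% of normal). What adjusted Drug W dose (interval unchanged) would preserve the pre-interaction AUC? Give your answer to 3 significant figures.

685 mg

The CYP3A4 pathway (58% of clearance) increases to 4× activity: 0.58 × 4 = 2.32.
The remaining 42% of clearance is unaffected.
New clearance relative to baseline: 2.32 + 0.42 = 2.74.
Exposure is unchanged when dose changes in proportion to clearance. New dose = 250 mg × 2.74 = 685 mg.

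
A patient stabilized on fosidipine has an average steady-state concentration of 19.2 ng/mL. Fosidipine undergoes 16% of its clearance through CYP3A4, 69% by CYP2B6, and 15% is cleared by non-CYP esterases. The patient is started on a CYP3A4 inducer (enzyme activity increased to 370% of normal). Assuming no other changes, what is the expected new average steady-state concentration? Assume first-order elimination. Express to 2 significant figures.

The CYP3A4 pathway (16% of clearance) is boosted to 3.7× activity: 0.16 × 3.7 = 0.592.
CYP2B6 (69%) and the residual 15% are unaffected.
New clearance relative to baseline: 0.592 + 0.69 + 0.15 = 1.432.
New average steady-state concentration = baseline ÷ relative clearance = 19.2 / 1.432 = 13 ng/mL.

13 ng/mL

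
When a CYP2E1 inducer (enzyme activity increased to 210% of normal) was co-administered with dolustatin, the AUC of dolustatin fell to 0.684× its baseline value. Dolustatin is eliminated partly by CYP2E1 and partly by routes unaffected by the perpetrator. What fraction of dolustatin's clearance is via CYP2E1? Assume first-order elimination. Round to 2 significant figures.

Let fm be the CYP2E1 fraction. New clearance relative to baseline = fm × 2.1 + (1 − fm).
AUC ratio = 1 / (new CL fraction), so new CL fraction = 1 / 0.684 = 1.462.
fm × 2.1 + 1 − fm = 1.462  ⇒  fm × (2.1 − 1) = 0.462  ⇒  fm = 0.42.

0.42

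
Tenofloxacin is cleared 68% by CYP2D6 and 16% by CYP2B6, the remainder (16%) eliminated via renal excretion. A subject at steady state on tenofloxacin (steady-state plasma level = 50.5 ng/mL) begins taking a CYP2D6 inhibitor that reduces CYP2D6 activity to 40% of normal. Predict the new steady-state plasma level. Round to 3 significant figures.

85.3 ng/mL

CYP2D6: 0.68 × 0.4 = 0.272
CYP2B6: 0.16 (unchanged)
Other: 0.16 (unchanged)
New clearance relative to baseline: 0.272 + 0.16 + 0.16 = 0.592.
New steady-state plasma level = baseline ÷ relative clearance = 50.5 / 0.592 = 85.3 ng/mL.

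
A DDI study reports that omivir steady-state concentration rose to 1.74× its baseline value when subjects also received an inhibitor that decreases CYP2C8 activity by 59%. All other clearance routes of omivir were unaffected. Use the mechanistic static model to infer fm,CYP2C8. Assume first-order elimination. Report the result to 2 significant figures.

Let fm be the CYP2C8 fraction. New clearance relative to baseline = fm × 0.41 + (1 − fm).
Steady-state concentration ratio = 1 / (new CL fraction), so new CL fraction = 1 / 1.74 = 0.5747.
fm × 0.41 + 1 − fm = 0.5747  ⇒  fm × (0.41 − 1) = −0.4253  ⇒  fm = 0.72.

0.72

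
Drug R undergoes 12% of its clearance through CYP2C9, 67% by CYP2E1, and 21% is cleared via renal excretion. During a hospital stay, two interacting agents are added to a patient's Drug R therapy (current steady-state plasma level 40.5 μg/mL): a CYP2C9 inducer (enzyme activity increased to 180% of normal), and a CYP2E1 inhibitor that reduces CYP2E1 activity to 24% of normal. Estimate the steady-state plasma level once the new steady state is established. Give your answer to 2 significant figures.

69 μg/mL

The CYP2C9 pathway (12% of clearance) increases to 1.8× activity: 0.12 × 1.8 = 0.216.
The CYP2E1 pathway (67% of clearance) drops to 0.24× activity: 0.67 × 0.24 = 0.1608.
The remaining 21% of clearance is unaffected.
CL_new/CL_old = 0.216 + 0.1608 + 0.21 = 0.5868.
New steady-state plasma level = 40.5 / 0.5868 = 69 μg/mL (concentration scales inversely with clearance).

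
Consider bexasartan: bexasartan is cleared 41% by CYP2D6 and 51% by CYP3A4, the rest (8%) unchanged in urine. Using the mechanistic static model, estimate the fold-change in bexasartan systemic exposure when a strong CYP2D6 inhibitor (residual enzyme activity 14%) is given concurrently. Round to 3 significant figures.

The CYP2D6 pathway (41% of clearance) falls to 0.14× activity: 0.41 × 0.14 = 0.0574.
CYP3A4 (51%) and the residual 8% are unaffected.
Relative clearance = 0.0574 + 0.51 + 0.08 = 0.6474.
Systemic exposure is inversely proportional to clearance, so the fold-change is 1 / 0.6474 = 1.54.

1.54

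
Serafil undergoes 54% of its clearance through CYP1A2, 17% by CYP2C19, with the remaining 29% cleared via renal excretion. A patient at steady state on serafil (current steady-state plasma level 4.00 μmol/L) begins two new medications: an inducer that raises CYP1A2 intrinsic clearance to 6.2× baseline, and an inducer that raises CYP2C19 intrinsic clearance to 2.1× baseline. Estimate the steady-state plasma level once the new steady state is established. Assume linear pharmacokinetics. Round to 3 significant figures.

The CYP1A2 pathway (54% of clearance) increases to 6.2× activity: 0.54 × 6.2 = 3.348.
The CYP2C19 pathway (17% of clearance) rises to 2.1× activity: 0.17 × 2.1 = 0.357.
Non-CYP routes (29%) are unchanged.
New clearance relative to baseline: 3.348 + 0.357 + 0.29 = 3.995.
Steady-state plasma level ∝ 1/CL: new value = 4.00 / 3.995 = 1.00 μmol/L.

1.00 μmol/L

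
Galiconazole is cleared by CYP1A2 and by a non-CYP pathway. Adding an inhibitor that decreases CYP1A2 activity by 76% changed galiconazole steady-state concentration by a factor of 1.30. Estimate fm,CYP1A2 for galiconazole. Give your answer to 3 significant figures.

0.304

Write x for the fraction cleared via CYP1A2. The observed steady-state concentration change means clearance fell to 1/1.30 = 0.7692 of baseline.
Setting x·0.24 + (1 − x) = 0.7692 and solving: x = (0.7692 − 1)/(0.24 − 1) = 0.304.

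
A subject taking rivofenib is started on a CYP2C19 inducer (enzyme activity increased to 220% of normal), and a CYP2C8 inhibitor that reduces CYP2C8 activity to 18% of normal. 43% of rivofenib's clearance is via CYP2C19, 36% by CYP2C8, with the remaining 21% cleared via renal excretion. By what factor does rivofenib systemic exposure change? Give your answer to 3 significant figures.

CYP2C19: 0.43 × 2.2 = 0.946
CYP2C8: 0.36 × 0.18 = 0.0648
Other: 0.21 (unchanged)
New clearance relative to baseline: 0.946 + 0.0648 + 0.21 = 1.2208.
Because systemic exposure varies inversely with clearance, the combined effect is 1 / 1.2208 = 0.819.

0.819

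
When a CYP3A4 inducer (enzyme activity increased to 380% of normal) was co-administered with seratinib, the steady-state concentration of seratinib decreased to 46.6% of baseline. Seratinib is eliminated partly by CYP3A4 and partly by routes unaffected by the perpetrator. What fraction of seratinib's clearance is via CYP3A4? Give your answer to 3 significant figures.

CL'/CL = 1 / 0.466 = 2.146
3.8·fm + (1 − fm) = 2.146
fm = (2.146 − 1) / (3.8 − 1) = 0.409

0.409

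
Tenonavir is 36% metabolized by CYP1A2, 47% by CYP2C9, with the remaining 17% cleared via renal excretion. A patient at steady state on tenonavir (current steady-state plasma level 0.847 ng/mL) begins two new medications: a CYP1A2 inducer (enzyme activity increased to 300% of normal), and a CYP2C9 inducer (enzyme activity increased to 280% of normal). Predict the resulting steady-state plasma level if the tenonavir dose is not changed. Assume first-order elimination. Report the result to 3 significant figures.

The CYP1A2 pathway (36% of clearance) increases to 3× activity: 0.36 × 3 = 1.08.
The CYP2C9 pathway (47% of clearance) increases to 2.8× activity: 0.47 × 2.8 = 1.316.
Non-CYP routes (17%) are unchanged.
Relative clearance = 1.08 + 1.316 + 0.17 = 2.566.
Dividing the baseline by the relative clearance: 0.847 / 2.566 = 0.330 ng/mL.

0.330 ng/mL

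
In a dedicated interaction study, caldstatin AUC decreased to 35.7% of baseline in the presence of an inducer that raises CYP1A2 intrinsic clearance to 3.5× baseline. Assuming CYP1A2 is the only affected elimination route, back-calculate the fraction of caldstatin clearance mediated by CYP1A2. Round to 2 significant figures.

0.72

Write x for the fraction cleared via CYP1A2. The observed AUC change means clearance rose to 1/0.357 = 2.801 of baseline.
Setting x·3.5 + (1 − x) = 2.801 and solving: x = (2.801 − 1)/(3.5 − 1) = 0.72.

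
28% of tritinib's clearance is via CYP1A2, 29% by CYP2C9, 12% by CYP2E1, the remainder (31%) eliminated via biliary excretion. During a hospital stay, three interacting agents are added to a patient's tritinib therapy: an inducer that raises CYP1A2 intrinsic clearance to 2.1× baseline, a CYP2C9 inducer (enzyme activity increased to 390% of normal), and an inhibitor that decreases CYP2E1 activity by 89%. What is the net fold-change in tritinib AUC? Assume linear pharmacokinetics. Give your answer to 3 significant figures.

0.490

The CYP1A2 pathway (28% of clearance) rises to 2.1× activity: 0.28 × 2.1 = 0.588.
The CYP2C9 pathway (29% of clearance) rises to 3.9× activity: 0.29 × 3.9 = 1.131.
The CYP2E1 pathway (12% of clearance) drops to 0.11× activity: 0.12 × 0.11 = 0.0132.
The remaining 31% of clearance is unaffected.
Relative clearance = 0.588 + 1.131 + 0.0132 + 0.31 = 2.0422.
Net AUC ratio = 1 / 2.0422 = 0.490.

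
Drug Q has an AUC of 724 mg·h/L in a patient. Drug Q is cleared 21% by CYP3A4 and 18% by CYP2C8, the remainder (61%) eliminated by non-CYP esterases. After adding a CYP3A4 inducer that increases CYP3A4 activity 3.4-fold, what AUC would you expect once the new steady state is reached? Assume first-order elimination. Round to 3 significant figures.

481 mg·h/L

CYP3A4: 0.21 × 3.4 = 0.714
CYP2C8: 0.18 (unchanged)
Other: 0.61 (unchanged)
New clearance relative to baseline: 0.714 + 0.18 + 0.61 = 1.504.
With dosing unchanged, AUC scales as 1/CL: 724 / 1.504 = 481 mg·h/L.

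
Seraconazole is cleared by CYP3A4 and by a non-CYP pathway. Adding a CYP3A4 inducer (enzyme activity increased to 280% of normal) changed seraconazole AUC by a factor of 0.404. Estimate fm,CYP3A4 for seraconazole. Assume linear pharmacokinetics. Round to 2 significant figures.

Call the CYP3A4 fraction fm. After the interaction, CL_new/CL_old = fm × 2.8 + (1 − fm).
AUC ratio = 1 / (new CL fraction), so new CL fraction = 1 / 0.404 = 2.475.
fm × 2.8 + 1 − fm = 2.475  ⇒  fm × (2.8 − 1) = 1.475  ⇒  fm = 0.82.

0.82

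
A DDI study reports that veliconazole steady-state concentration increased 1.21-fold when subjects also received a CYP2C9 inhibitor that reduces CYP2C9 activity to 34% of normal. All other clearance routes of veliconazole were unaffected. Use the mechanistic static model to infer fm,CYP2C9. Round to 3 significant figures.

Call the CYP2C9 fraction fm. After the interaction, CL_new/CL_old = fm × 0.34 + (1 − fm).
Steady-state concentration ratio = 1 / (new CL fraction), so new CL fraction = 1 / 1.21 = 0.8264.
fm × 0.34 + 1 − fm = 0.8264  ⇒  fm × (0.34 − 1) = −0.1736  ⇒  fm = 0.263.

0.263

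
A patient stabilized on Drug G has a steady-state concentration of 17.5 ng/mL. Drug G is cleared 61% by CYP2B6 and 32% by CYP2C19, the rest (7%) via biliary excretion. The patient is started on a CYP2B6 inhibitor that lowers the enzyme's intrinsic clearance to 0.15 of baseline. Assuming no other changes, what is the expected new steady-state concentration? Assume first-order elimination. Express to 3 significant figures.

The CYP2B6 pathway (61% of clearance) is reduced to 0.15× activity: 0.61 × 0.15 = 0.0915.
CYP2C19 (32%) and the residual 7% are unaffected.
Relative clearance = 0.0915 + 0.32 + 0.07 = 0.4815.
New steady-state concentration = baseline ÷ relative clearance = 17.5 / 0.4815 = 36.3 ng/mL.

36.3 ng/mL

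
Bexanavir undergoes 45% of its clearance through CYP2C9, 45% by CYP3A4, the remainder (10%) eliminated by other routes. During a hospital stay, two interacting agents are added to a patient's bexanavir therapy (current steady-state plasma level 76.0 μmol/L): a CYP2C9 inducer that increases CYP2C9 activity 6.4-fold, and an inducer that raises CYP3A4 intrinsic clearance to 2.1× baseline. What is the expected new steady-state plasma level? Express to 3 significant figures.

The CYP2C9 pathway (45% of clearance) rises to 6.4× activity: 0.45 × 6.4 = 2.88.
The CYP3A4 pathway (45% of clearance) is boosted to 2.1× activity: 0.45 × 2.1 = 0.945.
The remaining 10% of clearance is unaffected.
CL_new/CL_old = 2.88 + 0.945 + 0.1 = 3.925.
New steady-state plasma level = 76.0 / 3.925 = 19.4 μmol/L (concentration scales inversely with clearance).

19.4 μmol/L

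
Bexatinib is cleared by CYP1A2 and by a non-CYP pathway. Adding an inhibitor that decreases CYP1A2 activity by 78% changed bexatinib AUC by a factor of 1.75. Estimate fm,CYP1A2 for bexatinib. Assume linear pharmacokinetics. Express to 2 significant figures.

0.55

Let x = fm,CYP1A2. Because AUC ∝ 1/CL, relative clearance fell to 1/1.75 = 0.5714.
Setting x·0.22 + (1 − x) = 0.5714 and solving: x = (0.5714 − 1)/(0.22 − 1) = 0.55.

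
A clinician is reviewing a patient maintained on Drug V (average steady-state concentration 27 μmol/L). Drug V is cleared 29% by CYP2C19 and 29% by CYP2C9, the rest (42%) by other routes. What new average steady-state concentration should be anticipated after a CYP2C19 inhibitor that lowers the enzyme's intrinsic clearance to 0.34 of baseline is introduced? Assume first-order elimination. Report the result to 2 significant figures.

The CYP2C19 pathway (29% of clearance) falls to 0.34× activity: 0.29 × 0.34 = 0.0986.
CYP2C9 (29%) and the residual 42% are unaffected.
CL_new/CL_old = 0.0986 + 0.29 + 0.42 = 0.8086.
New average steady-state concentration = baseline ÷ relative clearance = 27 / 0.8086 = 33 μmol/L.

33 μmol/L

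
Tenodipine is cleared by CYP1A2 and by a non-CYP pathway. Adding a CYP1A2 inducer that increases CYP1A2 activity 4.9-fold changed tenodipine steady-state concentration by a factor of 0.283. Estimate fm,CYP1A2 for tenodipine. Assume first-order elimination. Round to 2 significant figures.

Let fm be the CYP1A2 fraction. New clearance relative to baseline = fm × 4.9 + (1 − fm).
Steady-state concentration ratio = 1 / (new CL fraction), so new CL fraction = 1 / 0.283 = 3.534.
fm × 4.9 + 1 − fm = 3.534  ⇒  fm × (4.9 − 1) = 2.534  ⇒  fm = 0.65.

0.65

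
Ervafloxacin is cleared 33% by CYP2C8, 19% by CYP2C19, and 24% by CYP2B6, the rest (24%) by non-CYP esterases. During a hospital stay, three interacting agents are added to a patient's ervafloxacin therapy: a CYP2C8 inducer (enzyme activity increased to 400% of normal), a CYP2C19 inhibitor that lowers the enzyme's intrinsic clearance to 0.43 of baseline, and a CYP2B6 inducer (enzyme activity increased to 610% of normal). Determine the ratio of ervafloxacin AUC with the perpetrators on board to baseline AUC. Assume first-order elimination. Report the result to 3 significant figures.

The CYP2C8 pathway (33% of clearance) is boosted to 4× activity: 0.33 × 4 = 1.32.
The CYP2C19 pathway (19% of clearance) drops to 0.43× activity: 0.19 × 0.43 = 0.0817.
The CYP2B6 pathway (24% of clearance) increases to 6.1× activity: 0.24 × 6.1 = 1.464.
The remaining 24% of clearance is unaffected.
CL_new/CL_old = 1.32 + 0.0817 + 1.464 + 0.24 = 3.1057.
AUC ∝ 1/CL: fold-change = 1 / 3.1057 = 0.322.

0.322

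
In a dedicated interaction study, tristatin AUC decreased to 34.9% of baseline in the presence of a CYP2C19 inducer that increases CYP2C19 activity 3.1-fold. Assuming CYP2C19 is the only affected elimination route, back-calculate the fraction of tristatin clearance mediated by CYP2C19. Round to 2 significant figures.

CL'/CL = 1 / 0.349 = 2.865
3.1·fm + (1 − fm) = 2.865
fm = (2.865 − 1) / (3.1 − 1) = 0.89

0.89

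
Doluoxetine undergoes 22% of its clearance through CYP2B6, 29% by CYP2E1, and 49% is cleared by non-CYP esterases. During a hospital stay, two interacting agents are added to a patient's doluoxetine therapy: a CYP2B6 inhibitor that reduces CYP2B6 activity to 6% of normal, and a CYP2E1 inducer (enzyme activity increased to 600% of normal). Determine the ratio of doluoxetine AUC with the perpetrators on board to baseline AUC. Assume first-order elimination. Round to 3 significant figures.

0.446

The CYP2B6 pathway (22% of clearance) falls to 0.06× activity: 0.22 × 0.06 = 0.0132.
The CYP2E1 pathway (29% of clearance) is boosted to 6× activity: 0.29 × 6 = 1.74.
Non-CYP routes (49%) are unchanged.
New clearance relative to baseline: 0.0132 + 1.74 + 0.49 = 2.2432.
Because AUC varies inversely with clearance, the combined effect is 1 / 2.2432 = 0.446.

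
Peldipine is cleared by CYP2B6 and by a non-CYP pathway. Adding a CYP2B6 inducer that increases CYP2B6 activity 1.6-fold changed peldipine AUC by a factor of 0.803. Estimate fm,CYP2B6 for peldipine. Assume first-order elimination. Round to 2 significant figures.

Let fm be the CYP2B6 fraction. New clearance relative to baseline = fm × 1.6 + (1 − fm).
AUC ratio = 1 / (new CL fraction), so new CL fraction = 1 / 0.803 = 1.245.
fm × 1.6 + 1 − fm = 1.245  ⇒  fm × (1.6 − 1) = 0.2453  ⇒  fm = 0.41.

0.41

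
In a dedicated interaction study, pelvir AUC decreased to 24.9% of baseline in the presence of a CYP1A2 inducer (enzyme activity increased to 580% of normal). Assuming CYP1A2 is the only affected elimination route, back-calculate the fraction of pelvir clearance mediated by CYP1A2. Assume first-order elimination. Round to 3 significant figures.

0.628

Let x = fm,CYP1A2. Because AUC ∝ 1/CL, relative clearance rose to 1/0.249 = 4.016.
Setting x·5.8 + (1 − x) = 4.016 and solving: x = (4.016 − 1)/(5.8 − 1) = 0.628.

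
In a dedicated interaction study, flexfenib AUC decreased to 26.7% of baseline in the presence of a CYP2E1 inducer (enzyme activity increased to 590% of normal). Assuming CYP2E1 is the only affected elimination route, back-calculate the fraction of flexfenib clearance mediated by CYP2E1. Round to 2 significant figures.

Write x for the fraction cleared via CYP2E1. The observed AUC change means clearance rose to 1/0.267 = 3.745 of baseline.
Setting x·5.9 + (1 − x) = 3.745 and solving: x = (3.745 − 1)/(5.9 − 1) = 0.56.

0.56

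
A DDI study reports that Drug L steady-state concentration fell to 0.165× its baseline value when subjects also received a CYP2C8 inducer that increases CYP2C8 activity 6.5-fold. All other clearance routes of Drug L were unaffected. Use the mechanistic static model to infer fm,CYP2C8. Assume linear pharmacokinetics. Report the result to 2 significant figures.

CL'/CL = 1 / 0.165 = 6.061
6.5·fm + (1 − fm) = 6.061
fm = (6.061 − 1) / (6.5 − 1) = 0.92

0.92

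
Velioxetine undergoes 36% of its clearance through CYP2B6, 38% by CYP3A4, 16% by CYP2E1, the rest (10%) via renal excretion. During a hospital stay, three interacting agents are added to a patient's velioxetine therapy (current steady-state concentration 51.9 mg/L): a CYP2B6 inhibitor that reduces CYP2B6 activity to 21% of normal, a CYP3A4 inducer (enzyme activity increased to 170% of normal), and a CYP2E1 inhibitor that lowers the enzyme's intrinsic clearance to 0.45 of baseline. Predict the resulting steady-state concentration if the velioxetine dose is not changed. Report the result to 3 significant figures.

58.1 mg/L

CYP2B6: 0.36 × 0.21 = 0.0756
CYP3A4: 0.38 × 1.7 = 0.646
CYP2E1: 0.16 × 0.45 = 0.072
Other: 0.1 (unchanged)
Relative clearance = 0.0756 + 0.646 + 0.072 + 0.1 = 0.8936.
Steady-state concentration ∝ 1/CL: new value = 51.9 / 0.8936 = 58.1 mg/L.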